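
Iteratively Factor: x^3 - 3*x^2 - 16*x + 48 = (x - 3)*(x^2 - 16) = (x - 4)*(x - 3)*(x + 4)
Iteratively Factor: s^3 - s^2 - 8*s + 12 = (s - 2)*(s^2 + s - 6) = (s - 2)*(s + 3)*(s - 2)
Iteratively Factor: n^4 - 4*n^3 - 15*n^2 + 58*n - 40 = (n - 5)*(n^3 + n^2 - 10*n + 8) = (n - 5)*(n - 1)*(n^2 + 2*n - 8) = (n - 5)*(n - 2)*(n - 1)*(n + 4)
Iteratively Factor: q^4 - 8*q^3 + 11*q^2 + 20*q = (q - 5)*(q^3 - 3*q^2 - 4*q) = q*(q - 5)*(q^2 - 3*q - 4) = q*(q - 5)*(q - 4)*(q + 1)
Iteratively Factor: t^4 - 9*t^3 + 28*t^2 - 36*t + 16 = (t - 4)*(t^3 - 5*t^2 + 8*t - 4) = (t - 4)*(t - 2)*(t^2 - 3*t + 2) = (t - 4)*(t - 2)*(t - 1)*(t - 2)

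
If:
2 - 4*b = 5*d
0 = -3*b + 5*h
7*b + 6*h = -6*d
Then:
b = -12/29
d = 106/145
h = -36/145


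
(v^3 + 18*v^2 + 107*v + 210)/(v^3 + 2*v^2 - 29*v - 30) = (v^2 + 12*v + 35)/(v^2 - 4*v - 5)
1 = 1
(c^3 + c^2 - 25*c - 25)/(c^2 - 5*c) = c + 6 + 5/c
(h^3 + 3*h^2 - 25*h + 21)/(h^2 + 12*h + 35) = (h^2 - 4*h + 3)/(h + 5)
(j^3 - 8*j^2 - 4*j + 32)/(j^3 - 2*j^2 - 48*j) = (j^2 - 4)/(j*(j + 6))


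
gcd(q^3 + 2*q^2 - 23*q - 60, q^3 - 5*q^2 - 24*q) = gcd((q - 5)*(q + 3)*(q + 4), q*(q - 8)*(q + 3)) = q + 3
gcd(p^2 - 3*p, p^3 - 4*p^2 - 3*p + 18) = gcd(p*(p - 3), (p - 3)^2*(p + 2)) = p - 3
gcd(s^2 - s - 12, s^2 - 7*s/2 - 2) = s - 4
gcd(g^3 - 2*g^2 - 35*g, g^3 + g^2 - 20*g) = g^2 + 5*g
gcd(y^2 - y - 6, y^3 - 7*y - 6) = y^2 - y - 6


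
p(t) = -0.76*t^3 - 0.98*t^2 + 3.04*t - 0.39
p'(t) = -2.28*t^2 - 1.96*t + 3.04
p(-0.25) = -1.20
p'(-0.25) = 3.39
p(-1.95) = -4.41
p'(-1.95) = -1.81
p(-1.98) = -4.35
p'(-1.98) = -2.02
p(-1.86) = -4.54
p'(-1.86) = -1.20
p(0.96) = 0.95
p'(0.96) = -0.94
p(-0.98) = -3.60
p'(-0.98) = 2.77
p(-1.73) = -4.65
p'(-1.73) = -0.39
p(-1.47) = -4.56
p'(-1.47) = 0.99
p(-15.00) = 2298.51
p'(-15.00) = -480.56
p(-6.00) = 110.25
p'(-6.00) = -67.28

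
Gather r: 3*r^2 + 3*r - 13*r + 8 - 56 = 3*r^2 - 10*r - 48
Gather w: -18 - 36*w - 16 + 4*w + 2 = -32*w - 32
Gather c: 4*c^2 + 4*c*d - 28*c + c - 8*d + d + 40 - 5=4*c^2 + c*(4*d - 27) - 7*d + 35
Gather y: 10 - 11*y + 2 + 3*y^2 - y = 3*y^2 - 12*y + 12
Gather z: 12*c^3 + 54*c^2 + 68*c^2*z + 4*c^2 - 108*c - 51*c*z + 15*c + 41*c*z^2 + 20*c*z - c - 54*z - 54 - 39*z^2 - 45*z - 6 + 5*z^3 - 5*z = 12*c^3 + 58*c^2 - 94*c + 5*z^3 + z^2*(41*c - 39) + z*(68*c^2 - 31*c - 104) - 60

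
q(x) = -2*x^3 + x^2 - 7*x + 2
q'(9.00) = -475.00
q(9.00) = -1438.00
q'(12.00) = -847.00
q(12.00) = -3394.00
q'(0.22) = -6.85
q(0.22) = 0.49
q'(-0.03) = -7.07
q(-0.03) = 2.21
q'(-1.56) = -24.72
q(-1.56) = 22.95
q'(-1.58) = -25.14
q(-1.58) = 23.45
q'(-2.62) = -53.43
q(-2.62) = 63.17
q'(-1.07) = -16.01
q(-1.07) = 13.08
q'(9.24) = -500.79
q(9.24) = -1555.08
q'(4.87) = -139.56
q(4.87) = -239.38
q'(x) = -6*x^2 + 2*x - 7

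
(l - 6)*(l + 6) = l^2 - 36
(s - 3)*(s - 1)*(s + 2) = s^3 - 2*s^2 - 5*s + 6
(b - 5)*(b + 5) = b^2 - 25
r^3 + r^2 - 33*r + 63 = (r - 3)^2*(r + 7)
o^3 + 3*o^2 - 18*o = o*(o - 3)*(o + 6)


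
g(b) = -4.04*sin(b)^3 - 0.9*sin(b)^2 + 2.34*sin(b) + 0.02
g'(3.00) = -1.83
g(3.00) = 0.32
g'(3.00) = -1.83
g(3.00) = 0.32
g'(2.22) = 4.10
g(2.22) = -0.73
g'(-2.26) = 2.22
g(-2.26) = -0.46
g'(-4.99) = -2.91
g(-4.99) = -2.16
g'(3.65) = -0.30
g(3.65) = -0.87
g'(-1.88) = 2.11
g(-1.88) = 0.47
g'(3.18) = -2.39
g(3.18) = -0.07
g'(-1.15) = -2.50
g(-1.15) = 0.21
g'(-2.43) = 1.25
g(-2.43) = -0.77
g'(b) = -12.12*sin(b)^2*cos(b) - 1.8*sin(b)*cos(b) + 2.34*cos(b) = (-12.12*sin(b)^2 - 1.8*sin(b) + 2.34)*cos(b)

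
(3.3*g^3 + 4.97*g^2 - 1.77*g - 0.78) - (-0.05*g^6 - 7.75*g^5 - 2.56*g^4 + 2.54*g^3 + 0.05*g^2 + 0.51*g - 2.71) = 0.05*g^6 + 7.75*g^5 + 2.56*g^4 + 0.76*g^3 + 4.92*g^2 - 2.28*g + 1.93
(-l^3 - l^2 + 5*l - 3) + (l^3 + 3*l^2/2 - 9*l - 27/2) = l^2/2 - 4*l - 33/2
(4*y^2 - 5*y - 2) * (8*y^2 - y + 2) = 32*y^4 - 44*y^3 - 3*y^2 - 8*y - 4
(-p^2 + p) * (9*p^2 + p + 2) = -9*p^4 + 8*p^3 - p^2 + 2*p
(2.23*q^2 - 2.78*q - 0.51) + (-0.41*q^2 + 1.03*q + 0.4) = 1.82*q^2 - 1.75*q - 0.11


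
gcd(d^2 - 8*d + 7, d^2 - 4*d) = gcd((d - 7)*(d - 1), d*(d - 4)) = 1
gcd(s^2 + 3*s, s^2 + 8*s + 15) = s + 3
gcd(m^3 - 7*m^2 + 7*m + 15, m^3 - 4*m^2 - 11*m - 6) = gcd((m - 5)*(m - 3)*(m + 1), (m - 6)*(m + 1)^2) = m + 1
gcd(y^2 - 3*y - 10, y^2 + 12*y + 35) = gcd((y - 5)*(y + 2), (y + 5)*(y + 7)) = 1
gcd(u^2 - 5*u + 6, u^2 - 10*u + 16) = u - 2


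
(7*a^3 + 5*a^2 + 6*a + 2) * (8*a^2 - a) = 56*a^5 + 33*a^4 + 43*a^3 + 10*a^2 - 2*a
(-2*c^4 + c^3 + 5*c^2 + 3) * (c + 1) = -2*c^5 - c^4 + 6*c^3 + 5*c^2 + 3*c + 3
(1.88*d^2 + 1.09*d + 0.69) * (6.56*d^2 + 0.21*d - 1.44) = 12.3328*d^4 + 7.5452*d^3 + 2.0481*d^2 - 1.4247*d - 0.9936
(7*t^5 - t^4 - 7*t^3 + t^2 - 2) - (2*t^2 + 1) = 7*t^5 - t^4 - 7*t^3 - t^2 - 3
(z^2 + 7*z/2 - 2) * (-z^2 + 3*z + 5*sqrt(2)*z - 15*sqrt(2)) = -z^4 - z^3/2 + 5*sqrt(2)*z^3 + 5*sqrt(2)*z^2/2 + 25*z^2/2 - 125*sqrt(2)*z/2 - 6*z + 30*sqrt(2)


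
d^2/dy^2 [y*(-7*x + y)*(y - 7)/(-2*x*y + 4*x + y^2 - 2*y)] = 2*(4*y*(7*x - y)*(y - 7)*(x - y + 1)^2 + (7*x - 3*y + 7)*(2*x*y - 4*x - y^2 + 2*y)^2 + (2*x*y - 4*x - y^2 + 2*y)*(y*(7*x - y)*(y - 7) - 2*y*(7*x - y)*(x - y + 1) + 2*y*(y - 7)*(x - y + 1) - 2*(7*x - y)*(y - 7)*(x - y + 1)))/(2*x*y - 4*x - y^2 + 2*y)^3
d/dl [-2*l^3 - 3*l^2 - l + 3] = -6*l^2 - 6*l - 1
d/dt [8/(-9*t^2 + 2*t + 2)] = 16*(9*t - 1)/(-9*t^2 + 2*t + 2)^2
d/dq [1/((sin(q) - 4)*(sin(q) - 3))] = (7 - 2*sin(q))*cos(q)/((sin(q) - 4)^2*(sin(q) - 3)^2)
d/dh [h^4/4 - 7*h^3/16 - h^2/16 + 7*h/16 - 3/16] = h^3 - 21*h^2/16 - h/8 + 7/16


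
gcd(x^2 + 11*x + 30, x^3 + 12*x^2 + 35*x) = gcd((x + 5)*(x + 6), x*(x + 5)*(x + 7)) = x + 5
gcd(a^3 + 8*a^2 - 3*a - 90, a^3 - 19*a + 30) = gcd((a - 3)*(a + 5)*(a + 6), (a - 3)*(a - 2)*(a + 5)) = a^2 + 2*a - 15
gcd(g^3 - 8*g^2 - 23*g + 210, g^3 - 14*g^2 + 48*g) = g - 6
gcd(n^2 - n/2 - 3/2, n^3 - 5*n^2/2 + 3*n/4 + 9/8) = n - 3/2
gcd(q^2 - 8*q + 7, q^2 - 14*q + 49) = q - 7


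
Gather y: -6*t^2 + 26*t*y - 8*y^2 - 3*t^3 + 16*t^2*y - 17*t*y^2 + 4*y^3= -3*t^3 - 6*t^2 + 4*y^3 + y^2*(-17*t - 8) + y*(16*t^2 + 26*t)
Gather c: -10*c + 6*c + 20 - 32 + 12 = -4*c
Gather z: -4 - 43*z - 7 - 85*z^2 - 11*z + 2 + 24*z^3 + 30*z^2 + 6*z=24*z^3 - 55*z^2 - 48*z - 9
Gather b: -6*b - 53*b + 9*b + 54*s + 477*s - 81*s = -50*b + 450*s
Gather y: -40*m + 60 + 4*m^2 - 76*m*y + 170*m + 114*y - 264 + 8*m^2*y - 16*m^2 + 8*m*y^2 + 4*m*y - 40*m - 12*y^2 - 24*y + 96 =-12*m^2 + 90*m + y^2*(8*m - 12) + y*(8*m^2 - 72*m + 90) - 108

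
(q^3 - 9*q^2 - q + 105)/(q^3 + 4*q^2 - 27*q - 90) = (q - 7)/(q + 6)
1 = 1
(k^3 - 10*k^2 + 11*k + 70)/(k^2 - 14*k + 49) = (k^2 - 3*k - 10)/(k - 7)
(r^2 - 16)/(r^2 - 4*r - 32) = (r - 4)/(r - 8)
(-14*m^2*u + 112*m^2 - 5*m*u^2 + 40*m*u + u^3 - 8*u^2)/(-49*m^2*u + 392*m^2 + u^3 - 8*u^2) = (2*m + u)/(7*m + u)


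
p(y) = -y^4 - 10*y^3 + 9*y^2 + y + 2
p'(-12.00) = 2377.00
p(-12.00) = -2170.00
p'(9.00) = -5183.00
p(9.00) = -13111.00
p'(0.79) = -5.48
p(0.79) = 3.09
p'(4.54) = -909.93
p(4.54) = -1168.56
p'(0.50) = 2.00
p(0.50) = 3.44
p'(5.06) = -1194.24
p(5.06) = -1713.59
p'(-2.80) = -196.79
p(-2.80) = 227.81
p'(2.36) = -176.19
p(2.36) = -107.98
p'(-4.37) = -316.75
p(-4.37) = 639.35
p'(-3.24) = -236.20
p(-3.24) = 323.16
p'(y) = -4*y^3 - 30*y^2 + 18*y + 1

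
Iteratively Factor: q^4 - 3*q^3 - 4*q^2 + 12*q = (q - 2)*(q^3 - q^2 - 6*q) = (q - 2)*(q + 2)*(q^2 - 3*q) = q*(q - 2)*(q + 2)*(q - 3)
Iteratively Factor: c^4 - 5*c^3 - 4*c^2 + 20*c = (c - 5)*(c^3 - 4*c) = (c - 5)*(c + 2)*(c^2 - 2*c) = c*(c - 5)*(c + 2)*(c - 2)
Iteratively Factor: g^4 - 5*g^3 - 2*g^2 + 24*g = (g - 4)*(g^3 - g^2 - 6*g) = g*(g - 4)*(g^2 - g - 6) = g*(g - 4)*(g - 3)*(g + 2)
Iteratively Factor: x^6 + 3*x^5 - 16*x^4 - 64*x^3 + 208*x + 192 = (x + 2)*(x^5 + x^4 - 18*x^3 - 28*x^2 + 56*x + 96) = (x - 2)*(x + 2)*(x^4 + 3*x^3 - 12*x^2 - 52*x - 48) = (x - 2)*(x + 2)^2*(x^3 + x^2 - 14*x - 24) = (x - 4)*(x - 2)*(x + 2)^2*(x^2 + 5*x + 6) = (x - 4)*(x - 2)*(x + 2)^2*(x + 3)*(x + 2)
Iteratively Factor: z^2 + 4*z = (z)*(z + 4)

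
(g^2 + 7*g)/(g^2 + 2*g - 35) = g/(g - 5)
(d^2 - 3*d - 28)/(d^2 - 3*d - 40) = (-d^2 + 3*d + 28)/(-d^2 + 3*d + 40)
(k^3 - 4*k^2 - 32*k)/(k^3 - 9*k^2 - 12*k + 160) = k/(k - 5)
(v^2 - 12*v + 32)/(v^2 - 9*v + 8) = (v - 4)/(v - 1)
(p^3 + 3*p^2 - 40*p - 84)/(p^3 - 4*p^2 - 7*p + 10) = (p^2 + p - 42)/(p^2 - 6*p + 5)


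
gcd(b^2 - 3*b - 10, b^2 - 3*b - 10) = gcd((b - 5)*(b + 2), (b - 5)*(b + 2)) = b^2 - 3*b - 10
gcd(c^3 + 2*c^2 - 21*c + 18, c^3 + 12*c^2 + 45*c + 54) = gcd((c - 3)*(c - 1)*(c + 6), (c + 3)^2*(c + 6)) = c + 6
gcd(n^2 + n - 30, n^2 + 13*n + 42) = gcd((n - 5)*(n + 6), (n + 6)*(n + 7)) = n + 6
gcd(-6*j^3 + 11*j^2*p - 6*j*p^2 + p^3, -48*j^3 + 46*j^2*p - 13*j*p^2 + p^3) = 6*j^2 - 5*j*p + p^2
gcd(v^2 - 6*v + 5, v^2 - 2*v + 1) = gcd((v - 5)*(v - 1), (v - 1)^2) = v - 1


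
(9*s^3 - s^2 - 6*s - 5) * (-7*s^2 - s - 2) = -63*s^5 - 2*s^4 + 25*s^3 + 43*s^2 + 17*s + 10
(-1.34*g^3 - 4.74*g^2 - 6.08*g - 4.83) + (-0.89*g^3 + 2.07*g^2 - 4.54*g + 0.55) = -2.23*g^3 - 2.67*g^2 - 10.62*g - 4.28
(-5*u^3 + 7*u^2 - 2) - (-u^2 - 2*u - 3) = -5*u^3 + 8*u^2 + 2*u + 1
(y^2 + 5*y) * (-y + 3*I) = -y^3 - 5*y^2 + 3*I*y^2 + 15*I*y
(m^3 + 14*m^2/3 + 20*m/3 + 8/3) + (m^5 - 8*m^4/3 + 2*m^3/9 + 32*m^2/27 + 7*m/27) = m^5 - 8*m^4/3 + 11*m^3/9 + 158*m^2/27 + 187*m/27 + 8/3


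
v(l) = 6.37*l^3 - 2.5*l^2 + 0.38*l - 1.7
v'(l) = 19.11*l^2 - 5.0*l + 0.38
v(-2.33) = -96.73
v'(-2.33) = 115.78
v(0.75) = -0.13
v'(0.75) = 7.38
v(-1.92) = -56.73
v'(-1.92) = 80.43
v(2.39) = 71.89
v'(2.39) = 97.59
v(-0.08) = -1.75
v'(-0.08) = 0.90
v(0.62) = -0.91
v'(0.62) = 4.63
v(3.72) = 293.04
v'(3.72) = 246.23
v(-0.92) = -9.13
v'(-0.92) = 21.15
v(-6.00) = -1469.90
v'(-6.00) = 718.34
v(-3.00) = -197.33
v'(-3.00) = 187.37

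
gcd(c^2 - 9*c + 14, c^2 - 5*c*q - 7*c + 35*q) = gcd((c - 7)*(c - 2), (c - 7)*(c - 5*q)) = c - 7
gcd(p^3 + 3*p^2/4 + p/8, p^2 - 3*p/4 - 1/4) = p + 1/4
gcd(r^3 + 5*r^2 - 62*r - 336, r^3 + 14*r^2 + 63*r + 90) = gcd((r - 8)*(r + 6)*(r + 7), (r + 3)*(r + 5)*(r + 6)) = r + 6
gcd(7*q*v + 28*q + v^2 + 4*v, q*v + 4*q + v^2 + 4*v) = v + 4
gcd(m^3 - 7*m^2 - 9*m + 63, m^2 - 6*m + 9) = m - 3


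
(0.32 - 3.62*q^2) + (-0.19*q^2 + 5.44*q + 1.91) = -3.81*q^2 + 5.44*q + 2.23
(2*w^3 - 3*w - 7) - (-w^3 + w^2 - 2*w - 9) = 3*w^3 - w^2 - w + 2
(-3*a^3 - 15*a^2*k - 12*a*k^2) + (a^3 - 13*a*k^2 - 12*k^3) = -2*a^3 - 15*a^2*k - 25*a*k^2 - 12*k^3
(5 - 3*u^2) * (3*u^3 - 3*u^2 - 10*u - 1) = -9*u^5 + 9*u^4 + 45*u^3 - 12*u^2 - 50*u - 5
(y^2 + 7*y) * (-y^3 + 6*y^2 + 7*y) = -y^5 - y^4 + 49*y^3 + 49*y^2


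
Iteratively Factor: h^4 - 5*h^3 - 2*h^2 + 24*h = (h - 4)*(h^3 - h^2 - 6*h) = h*(h - 4)*(h^2 - h - 6) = h*(h - 4)*(h - 3)*(h + 2)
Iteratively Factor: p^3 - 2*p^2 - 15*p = (p)*(p^2 - 2*p - 15) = p*(p - 5)*(p + 3)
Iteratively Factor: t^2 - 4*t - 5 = (t + 1)*(t - 5)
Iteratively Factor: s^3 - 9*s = (s - 3)*(s^2 + 3*s) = (s - 3)*(s + 3)*(s)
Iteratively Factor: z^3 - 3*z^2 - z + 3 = (z + 1)*(z^2 - 4*z + 3) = (z - 3)*(z + 1)*(z - 1)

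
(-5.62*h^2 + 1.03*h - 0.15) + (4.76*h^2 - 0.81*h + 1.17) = -0.86*h^2 + 0.22*h + 1.02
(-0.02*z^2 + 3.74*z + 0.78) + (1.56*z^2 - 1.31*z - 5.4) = 1.54*z^2 + 2.43*z - 4.62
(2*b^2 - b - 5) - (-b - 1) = 2*b^2 - 4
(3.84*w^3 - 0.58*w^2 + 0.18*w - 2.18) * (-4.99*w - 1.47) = -19.1616*w^4 - 2.7506*w^3 - 0.0456000000000001*w^2 + 10.6136*w + 3.2046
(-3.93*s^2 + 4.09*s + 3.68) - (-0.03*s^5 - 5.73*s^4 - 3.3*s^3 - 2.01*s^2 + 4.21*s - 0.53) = 0.03*s^5 + 5.73*s^4 + 3.3*s^3 - 1.92*s^2 - 0.12*s + 4.21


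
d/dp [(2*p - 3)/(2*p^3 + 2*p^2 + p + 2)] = (4*p^3 + 4*p^2 + 2*p - (2*p - 3)*(6*p^2 + 4*p + 1) + 4)/(2*p^3 + 2*p^2 + p + 2)^2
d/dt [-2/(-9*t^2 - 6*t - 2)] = 12*(-3*t - 1)/(9*t^2 + 6*t + 2)^2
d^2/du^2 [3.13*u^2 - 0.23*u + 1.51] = 6.26000000000000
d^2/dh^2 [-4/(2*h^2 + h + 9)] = 8*(4*h^2 + 2*h - (4*h + 1)^2 + 18)/(2*h^2 + h + 9)^3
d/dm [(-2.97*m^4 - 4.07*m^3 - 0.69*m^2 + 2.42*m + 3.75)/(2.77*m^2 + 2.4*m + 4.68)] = (-16.4538*m^5 - 32.6579*m^4 - 75.1344*m^3 - 65.5022*m^2 - 27.2334*m + 2.3256)/(7.6729*m^4 + 13.296*m^3 + 31.6872*m^2 + 22.464*m + 21.9024)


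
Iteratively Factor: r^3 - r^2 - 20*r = (r - 5)*(r^2 + 4*r) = (r - 5)*(r + 4)*(r)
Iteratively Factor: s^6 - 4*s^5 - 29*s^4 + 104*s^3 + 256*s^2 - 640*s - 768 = (s + 1)*(s^5 - 5*s^4 - 24*s^3 + 128*s^2 + 128*s - 768) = (s + 1)*(s + 4)*(s^4 - 9*s^3 + 12*s^2 + 80*s - 192) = (s - 4)*(s + 1)*(s + 4)*(s^3 - 5*s^2 - 8*s + 48) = (s - 4)^2*(s + 1)*(s + 4)*(s^2 - s - 12) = (s - 4)^3*(s + 1)*(s + 4)*(s + 3)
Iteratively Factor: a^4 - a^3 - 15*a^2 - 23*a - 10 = (a - 5)*(a^3 + 4*a^2 + 5*a + 2) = (a - 5)*(a + 2)*(a^2 + 2*a + 1) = (a - 5)*(a + 1)*(a + 2)*(a + 1)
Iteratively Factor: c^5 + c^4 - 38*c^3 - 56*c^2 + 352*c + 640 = (c + 4)*(c^4 - 3*c^3 - 26*c^2 + 48*c + 160) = (c + 4)^2*(c^3 - 7*c^2 + 2*c + 40) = (c - 4)*(c + 4)^2*(c^2 - 3*c - 10) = (c - 4)*(c + 2)*(c + 4)^2*(c - 5)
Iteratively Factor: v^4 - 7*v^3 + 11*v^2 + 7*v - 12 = (v - 3)*(v^3 - 4*v^2 - v + 4) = (v - 3)*(v - 1)*(v^2 - 3*v - 4) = (v - 3)*(v - 1)*(v + 1)*(v - 4)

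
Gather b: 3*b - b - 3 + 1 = 2*b - 2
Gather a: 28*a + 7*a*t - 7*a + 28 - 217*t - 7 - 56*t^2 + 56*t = a*(7*t + 21) - 56*t^2 - 161*t + 21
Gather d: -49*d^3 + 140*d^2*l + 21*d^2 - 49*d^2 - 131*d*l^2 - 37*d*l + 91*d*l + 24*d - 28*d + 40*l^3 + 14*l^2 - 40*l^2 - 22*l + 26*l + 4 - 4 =-49*d^3 + d^2*(140*l - 28) + d*(-131*l^2 + 54*l - 4) + 40*l^3 - 26*l^2 + 4*l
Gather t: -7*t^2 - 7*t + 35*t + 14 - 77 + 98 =-7*t^2 + 28*t + 35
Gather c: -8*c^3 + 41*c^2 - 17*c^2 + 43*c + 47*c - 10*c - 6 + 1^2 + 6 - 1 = -8*c^3 + 24*c^2 + 80*c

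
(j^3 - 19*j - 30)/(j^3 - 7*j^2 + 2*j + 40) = (j + 3)/(j - 4)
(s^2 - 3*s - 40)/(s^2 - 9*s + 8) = (s + 5)/(s - 1)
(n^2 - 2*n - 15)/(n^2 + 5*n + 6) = (n - 5)/(n + 2)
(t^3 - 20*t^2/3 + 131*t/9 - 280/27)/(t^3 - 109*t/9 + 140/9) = (t - 8/3)/(t + 4)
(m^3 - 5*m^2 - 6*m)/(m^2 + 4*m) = (m^2 - 5*m - 6)/(m + 4)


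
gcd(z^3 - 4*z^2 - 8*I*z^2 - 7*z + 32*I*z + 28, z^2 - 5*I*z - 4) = z - I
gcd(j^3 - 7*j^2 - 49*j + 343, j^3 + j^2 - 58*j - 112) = j + 7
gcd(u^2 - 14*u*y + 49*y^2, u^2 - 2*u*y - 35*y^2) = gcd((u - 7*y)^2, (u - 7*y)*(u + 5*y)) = -u + 7*y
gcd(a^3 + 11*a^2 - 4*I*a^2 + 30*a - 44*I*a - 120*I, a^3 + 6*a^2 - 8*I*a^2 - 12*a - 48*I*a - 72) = a + 6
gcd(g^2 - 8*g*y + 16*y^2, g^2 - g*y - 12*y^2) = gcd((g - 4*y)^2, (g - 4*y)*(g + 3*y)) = -g + 4*y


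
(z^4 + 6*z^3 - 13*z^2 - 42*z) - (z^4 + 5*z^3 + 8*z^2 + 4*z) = z^3 - 21*z^2 - 46*z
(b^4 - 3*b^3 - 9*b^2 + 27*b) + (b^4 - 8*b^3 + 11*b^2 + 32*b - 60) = 2*b^4 - 11*b^3 + 2*b^2 + 59*b - 60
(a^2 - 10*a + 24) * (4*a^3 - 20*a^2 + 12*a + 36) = 4*a^5 - 60*a^4 + 308*a^3 - 564*a^2 - 72*a + 864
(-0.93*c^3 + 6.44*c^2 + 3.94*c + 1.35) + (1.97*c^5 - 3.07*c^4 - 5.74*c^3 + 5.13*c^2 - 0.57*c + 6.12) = 1.97*c^5 - 3.07*c^4 - 6.67*c^3 + 11.57*c^2 + 3.37*c + 7.47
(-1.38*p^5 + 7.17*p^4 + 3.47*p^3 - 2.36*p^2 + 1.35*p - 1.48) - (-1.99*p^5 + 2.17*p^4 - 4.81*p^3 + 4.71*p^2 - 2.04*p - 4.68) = 0.61*p^5 + 5.0*p^4 + 8.28*p^3 - 7.07*p^2 + 3.39*p + 3.2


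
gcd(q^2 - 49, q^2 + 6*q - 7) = q + 7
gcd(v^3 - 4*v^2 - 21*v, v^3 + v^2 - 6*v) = v^2 + 3*v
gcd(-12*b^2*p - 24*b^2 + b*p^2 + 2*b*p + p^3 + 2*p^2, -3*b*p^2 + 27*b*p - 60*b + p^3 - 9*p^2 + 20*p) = -3*b + p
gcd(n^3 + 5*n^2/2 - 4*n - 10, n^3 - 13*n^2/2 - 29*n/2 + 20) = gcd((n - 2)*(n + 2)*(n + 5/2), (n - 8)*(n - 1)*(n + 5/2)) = n + 5/2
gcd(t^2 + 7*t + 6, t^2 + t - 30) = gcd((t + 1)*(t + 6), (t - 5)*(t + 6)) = t + 6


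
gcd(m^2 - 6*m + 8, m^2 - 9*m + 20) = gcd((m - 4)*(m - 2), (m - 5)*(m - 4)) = m - 4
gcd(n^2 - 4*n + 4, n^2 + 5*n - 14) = n - 2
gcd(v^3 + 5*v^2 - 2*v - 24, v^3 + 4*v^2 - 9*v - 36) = v^2 + 7*v + 12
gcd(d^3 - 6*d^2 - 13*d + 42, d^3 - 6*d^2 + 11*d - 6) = d - 2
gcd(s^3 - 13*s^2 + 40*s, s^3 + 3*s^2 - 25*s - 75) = s - 5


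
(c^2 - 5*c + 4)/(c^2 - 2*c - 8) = (c - 1)/(c + 2)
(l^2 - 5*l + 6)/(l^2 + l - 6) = (l - 3)/(l + 3)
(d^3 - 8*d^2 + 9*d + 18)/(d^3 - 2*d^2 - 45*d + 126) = (d + 1)/(d + 7)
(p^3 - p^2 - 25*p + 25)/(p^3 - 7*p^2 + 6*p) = (p^2 - 25)/(p*(p - 6))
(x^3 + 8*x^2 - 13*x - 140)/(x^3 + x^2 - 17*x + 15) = (x^2 + 3*x - 28)/(x^2 - 4*x + 3)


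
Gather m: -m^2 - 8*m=-m^2 - 8*m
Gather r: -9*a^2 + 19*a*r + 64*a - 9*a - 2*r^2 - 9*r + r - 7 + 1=-9*a^2 + 55*a - 2*r^2 + r*(19*a - 8) - 6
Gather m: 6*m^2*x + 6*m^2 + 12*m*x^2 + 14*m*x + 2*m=m^2*(6*x + 6) + m*(12*x^2 + 14*x + 2)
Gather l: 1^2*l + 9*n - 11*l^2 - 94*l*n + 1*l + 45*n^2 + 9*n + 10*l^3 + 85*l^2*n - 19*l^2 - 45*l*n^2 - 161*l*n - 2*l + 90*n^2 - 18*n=10*l^3 + l^2*(85*n - 30) + l*(-45*n^2 - 255*n) + 135*n^2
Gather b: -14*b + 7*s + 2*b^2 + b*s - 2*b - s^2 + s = 2*b^2 + b*(s - 16) - s^2 + 8*s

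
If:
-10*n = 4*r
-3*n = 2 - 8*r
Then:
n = -2/23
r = 5/23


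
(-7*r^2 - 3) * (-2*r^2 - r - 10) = 14*r^4 + 7*r^3 + 76*r^2 + 3*r + 30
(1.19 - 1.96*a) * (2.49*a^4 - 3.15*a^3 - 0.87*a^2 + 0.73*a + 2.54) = -4.8804*a^5 + 9.1371*a^4 - 2.0433*a^3 - 2.4661*a^2 - 4.1097*a + 3.0226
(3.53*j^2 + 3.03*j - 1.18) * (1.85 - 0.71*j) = -2.5063*j^3 + 4.3792*j^2 + 6.4433*j - 2.183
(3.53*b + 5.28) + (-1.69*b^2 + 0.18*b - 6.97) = -1.69*b^2 + 3.71*b - 1.69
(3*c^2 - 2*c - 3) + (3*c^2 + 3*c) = 6*c^2 + c - 3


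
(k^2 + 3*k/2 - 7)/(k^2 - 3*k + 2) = (k + 7/2)/(k - 1)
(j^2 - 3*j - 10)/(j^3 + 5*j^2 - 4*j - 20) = (j - 5)/(j^2 + 3*j - 10)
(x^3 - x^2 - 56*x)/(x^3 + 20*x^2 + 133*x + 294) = x*(x - 8)/(x^2 + 13*x + 42)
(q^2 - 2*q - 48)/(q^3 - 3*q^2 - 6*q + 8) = (q^2 - 2*q - 48)/(q^3 - 3*q^2 - 6*q + 8)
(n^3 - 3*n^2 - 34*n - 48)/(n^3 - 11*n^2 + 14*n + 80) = (n + 3)/(n - 5)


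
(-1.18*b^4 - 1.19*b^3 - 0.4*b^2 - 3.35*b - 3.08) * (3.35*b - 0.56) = -3.953*b^5 - 3.3257*b^4 - 0.6736*b^3 - 10.9985*b^2 - 8.442*b + 1.7248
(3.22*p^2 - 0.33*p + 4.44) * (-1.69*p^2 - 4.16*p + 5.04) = -5.4418*p^4 - 12.8375*p^3 + 10.098*p^2 - 20.1336*p + 22.3776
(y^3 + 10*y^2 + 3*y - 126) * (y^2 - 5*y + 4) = y^5 + 5*y^4 - 43*y^3 - 101*y^2 + 642*y - 504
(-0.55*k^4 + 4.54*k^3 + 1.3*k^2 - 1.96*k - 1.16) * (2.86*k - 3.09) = -1.573*k^5 + 14.6839*k^4 - 10.3106*k^3 - 9.6226*k^2 + 2.7388*k + 3.5844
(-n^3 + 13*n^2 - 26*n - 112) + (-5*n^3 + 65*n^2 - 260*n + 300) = -6*n^3 + 78*n^2 - 286*n + 188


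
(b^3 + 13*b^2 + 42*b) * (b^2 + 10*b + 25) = b^5 + 23*b^4 + 197*b^3 + 745*b^2 + 1050*b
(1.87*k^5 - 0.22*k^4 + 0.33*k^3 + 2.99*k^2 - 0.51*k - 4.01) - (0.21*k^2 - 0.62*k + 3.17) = 1.87*k^5 - 0.22*k^4 + 0.33*k^3 + 2.78*k^2 + 0.11*k - 7.18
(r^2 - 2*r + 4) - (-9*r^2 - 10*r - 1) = 10*r^2 + 8*r + 5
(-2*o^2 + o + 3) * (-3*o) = 6*o^3 - 3*o^2 - 9*o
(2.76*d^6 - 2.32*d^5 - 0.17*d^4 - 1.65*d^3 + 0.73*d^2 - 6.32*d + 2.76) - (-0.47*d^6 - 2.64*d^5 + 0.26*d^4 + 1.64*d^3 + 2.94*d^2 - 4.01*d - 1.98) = 3.23*d^6 + 0.32*d^5 - 0.43*d^4 - 3.29*d^3 - 2.21*d^2 - 2.31*d + 4.74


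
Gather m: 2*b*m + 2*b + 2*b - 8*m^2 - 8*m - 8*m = 4*b - 8*m^2 + m*(2*b - 16)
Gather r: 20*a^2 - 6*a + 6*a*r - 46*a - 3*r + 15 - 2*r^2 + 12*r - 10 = 20*a^2 - 52*a - 2*r^2 + r*(6*a + 9) + 5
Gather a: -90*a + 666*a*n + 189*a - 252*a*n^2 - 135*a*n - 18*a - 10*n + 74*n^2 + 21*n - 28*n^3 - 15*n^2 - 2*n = a*(-252*n^2 + 531*n + 81) - 28*n^3 + 59*n^2 + 9*n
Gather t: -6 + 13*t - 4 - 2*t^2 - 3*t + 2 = -2*t^2 + 10*t - 8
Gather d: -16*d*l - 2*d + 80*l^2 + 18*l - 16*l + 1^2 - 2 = d*(-16*l - 2) + 80*l^2 + 2*l - 1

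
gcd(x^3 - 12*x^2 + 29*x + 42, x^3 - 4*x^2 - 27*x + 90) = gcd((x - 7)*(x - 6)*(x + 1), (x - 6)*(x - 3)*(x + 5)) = x - 6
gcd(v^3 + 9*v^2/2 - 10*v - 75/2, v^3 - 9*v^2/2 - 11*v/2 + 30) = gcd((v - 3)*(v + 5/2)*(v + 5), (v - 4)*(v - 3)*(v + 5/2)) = v^2 - v/2 - 15/2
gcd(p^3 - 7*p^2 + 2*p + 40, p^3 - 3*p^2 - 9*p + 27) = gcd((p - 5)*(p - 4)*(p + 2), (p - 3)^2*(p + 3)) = 1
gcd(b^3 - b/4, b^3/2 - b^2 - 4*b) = b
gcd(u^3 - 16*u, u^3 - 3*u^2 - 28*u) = u^2 + 4*u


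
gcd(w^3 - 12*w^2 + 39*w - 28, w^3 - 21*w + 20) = w^2 - 5*w + 4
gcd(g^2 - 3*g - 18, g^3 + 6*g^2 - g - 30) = g + 3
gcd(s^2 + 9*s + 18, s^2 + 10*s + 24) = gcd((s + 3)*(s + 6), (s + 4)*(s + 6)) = s + 6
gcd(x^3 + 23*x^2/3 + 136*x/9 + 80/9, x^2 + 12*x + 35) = x + 5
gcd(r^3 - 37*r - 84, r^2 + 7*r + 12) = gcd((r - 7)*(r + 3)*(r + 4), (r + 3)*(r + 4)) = r^2 + 7*r + 12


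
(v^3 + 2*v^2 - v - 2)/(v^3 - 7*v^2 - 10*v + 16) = (v + 1)/(v - 8)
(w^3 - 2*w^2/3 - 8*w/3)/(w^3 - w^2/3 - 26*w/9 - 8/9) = 3*w/(3*w + 1)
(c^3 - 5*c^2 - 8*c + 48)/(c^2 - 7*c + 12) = (c^2 - c - 12)/(c - 3)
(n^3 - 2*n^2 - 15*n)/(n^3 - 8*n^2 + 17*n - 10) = n*(n + 3)/(n^2 - 3*n + 2)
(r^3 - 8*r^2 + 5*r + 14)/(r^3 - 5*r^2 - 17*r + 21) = (r^2 - r - 2)/(r^2 + 2*r - 3)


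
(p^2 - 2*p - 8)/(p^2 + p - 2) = (p - 4)/(p - 1)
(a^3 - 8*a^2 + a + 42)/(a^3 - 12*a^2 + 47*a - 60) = (a^2 - 5*a - 14)/(a^2 - 9*a + 20)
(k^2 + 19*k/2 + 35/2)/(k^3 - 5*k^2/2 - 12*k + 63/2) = (2*k^2 + 19*k + 35)/(2*k^3 - 5*k^2 - 24*k + 63)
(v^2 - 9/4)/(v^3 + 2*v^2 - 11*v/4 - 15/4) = (2*v + 3)/(2*v^2 + 7*v + 5)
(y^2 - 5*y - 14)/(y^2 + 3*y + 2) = (y - 7)/(y + 1)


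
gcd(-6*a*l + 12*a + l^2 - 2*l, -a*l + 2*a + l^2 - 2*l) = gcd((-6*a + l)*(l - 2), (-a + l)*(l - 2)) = l - 2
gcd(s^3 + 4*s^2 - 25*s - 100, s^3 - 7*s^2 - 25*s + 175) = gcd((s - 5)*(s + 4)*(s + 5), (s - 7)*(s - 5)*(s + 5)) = s^2 - 25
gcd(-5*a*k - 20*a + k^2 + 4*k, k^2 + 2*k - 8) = k + 4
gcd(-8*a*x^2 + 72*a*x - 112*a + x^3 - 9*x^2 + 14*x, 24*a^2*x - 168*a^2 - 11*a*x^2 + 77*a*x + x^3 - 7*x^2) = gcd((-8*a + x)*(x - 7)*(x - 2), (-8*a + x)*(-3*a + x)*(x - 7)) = -8*a*x + 56*a + x^2 - 7*x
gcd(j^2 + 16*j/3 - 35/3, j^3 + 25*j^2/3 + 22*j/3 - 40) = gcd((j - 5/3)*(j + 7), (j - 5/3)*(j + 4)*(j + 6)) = j - 5/3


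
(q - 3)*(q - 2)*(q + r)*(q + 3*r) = q^4 + 4*q^3*r - 5*q^3 + 3*q^2*r^2 - 20*q^2*r + 6*q^2 - 15*q*r^2 + 24*q*r + 18*r^2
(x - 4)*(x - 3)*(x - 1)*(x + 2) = x^4 - 6*x^3 + 3*x^2 + 26*x - 24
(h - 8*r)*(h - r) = h^2 - 9*h*r + 8*r^2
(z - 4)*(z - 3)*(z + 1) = z^3 - 6*z^2 + 5*z + 12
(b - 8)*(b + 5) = b^2 - 3*b - 40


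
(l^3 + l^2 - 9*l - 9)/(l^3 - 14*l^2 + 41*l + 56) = (l^2 - 9)/(l^2 - 15*l + 56)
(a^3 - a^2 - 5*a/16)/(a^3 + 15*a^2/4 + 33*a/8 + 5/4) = a*(16*a^2 - 16*a - 5)/(2*(8*a^3 + 30*a^2 + 33*a + 10))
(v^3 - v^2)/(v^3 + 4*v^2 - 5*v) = v/(v + 5)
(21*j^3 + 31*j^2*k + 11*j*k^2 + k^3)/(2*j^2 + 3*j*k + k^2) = (21*j^2 + 10*j*k + k^2)/(2*j + k)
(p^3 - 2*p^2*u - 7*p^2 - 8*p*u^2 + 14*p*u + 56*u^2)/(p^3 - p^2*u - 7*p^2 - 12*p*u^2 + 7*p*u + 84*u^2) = (p + 2*u)/(p + 3*u)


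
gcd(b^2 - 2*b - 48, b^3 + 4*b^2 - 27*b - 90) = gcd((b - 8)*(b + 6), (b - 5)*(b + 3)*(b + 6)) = b + 6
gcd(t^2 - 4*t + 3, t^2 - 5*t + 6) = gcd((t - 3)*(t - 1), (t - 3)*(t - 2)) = t - 3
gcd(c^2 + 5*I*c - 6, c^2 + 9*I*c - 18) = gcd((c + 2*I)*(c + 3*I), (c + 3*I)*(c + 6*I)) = c + 3*I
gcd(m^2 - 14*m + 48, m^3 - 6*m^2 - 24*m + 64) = m - 8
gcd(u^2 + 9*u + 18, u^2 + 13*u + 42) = u + 6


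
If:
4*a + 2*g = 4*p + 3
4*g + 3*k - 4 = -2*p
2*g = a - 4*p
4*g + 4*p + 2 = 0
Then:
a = 7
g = -9/2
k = 14/3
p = 4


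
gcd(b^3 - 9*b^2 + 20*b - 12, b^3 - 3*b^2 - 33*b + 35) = b - 1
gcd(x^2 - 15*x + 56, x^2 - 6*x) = 1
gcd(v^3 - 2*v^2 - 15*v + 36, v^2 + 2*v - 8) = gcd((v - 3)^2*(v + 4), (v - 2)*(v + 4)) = v + 4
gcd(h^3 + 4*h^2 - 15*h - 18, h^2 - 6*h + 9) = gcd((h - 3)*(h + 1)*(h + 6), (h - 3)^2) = h - 3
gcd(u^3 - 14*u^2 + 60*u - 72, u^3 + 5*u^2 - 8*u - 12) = u - 2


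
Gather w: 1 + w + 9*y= w + 9*y + 1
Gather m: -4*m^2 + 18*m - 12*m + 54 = -4*m^2 + 6*m + 54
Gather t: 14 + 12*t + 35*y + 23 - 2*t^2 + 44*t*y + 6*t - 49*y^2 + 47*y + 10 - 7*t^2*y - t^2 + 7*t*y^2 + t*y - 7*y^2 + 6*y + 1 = t^2*(-7*y - 3) + t*(7*y^2 + 45*y + 18) - 56*y^2 + 88*y + 48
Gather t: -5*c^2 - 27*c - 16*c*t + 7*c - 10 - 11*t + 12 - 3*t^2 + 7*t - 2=-5*c^2 - 20*c - 3*t^2 + t*(-16*c - 4)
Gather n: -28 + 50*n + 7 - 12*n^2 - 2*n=-12*n^2 + 48*n - 21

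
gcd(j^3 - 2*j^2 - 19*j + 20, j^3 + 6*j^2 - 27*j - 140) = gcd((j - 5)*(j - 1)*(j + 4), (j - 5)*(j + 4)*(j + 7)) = j^2 - j - 20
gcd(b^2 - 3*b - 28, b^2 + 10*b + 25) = 1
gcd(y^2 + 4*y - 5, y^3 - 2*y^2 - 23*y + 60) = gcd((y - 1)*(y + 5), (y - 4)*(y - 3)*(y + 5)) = y + 5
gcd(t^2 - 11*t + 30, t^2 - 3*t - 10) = t - 5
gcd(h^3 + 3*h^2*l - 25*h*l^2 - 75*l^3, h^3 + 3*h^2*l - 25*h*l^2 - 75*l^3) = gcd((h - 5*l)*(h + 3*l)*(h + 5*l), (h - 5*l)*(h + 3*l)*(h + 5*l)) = h^3 + 3*h^2*l - 25*h*l^2 - 75*l^3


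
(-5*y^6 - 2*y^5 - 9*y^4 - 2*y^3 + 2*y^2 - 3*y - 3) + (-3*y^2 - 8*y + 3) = -5*y^6 - 2*y^5 - 9*y^4 - 2*y^3 - y^2 - 11*y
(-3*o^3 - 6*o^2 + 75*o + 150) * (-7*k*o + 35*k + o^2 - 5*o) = 21*k*o^4 - 63*k*o^3 - 735*k*o^2 + 1575*k*o + 5250*k - 3*o^5 + 9*o^4 + 105*o^3 - 225*o^2 - 750*o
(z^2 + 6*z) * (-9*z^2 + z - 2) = -9*z^4 - 53*z^3 + 4*z^2 - 12*z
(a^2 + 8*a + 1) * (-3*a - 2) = -3*a^3 - 26*a^2 - 19*a - 2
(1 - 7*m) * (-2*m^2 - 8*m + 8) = 14*m^3 + 54*m^2 - 64*m + 8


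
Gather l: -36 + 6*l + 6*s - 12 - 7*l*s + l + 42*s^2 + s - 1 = l*(7 - 7*s) + 42*s^2 + 7*s - 49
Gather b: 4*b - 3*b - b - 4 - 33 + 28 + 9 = 0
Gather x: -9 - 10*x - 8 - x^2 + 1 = -x^2 - 10*x - 16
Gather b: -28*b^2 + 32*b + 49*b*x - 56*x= -28*b^2 + b*(49*x + 32) - 56*x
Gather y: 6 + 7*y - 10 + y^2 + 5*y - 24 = y^2 + 12*y - 28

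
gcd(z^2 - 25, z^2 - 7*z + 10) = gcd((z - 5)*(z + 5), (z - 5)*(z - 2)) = z - 5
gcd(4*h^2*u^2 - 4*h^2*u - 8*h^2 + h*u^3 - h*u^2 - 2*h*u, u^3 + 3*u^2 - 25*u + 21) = 1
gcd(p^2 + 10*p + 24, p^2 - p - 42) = p + 6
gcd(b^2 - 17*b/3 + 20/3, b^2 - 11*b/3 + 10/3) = b - 5/3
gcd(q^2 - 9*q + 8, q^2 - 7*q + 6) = q - 1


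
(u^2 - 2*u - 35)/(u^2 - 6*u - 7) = (u + 5)/(u + 1)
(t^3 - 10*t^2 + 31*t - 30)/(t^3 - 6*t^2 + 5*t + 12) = (t^2 - 7*t + 10)/(t^2 - 3*t - 4)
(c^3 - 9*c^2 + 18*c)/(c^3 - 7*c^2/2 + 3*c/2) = 2*(c - 6)/(2*c - 1)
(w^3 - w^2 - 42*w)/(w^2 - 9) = w*(w^2 - w - 42)/(w^2 - 9)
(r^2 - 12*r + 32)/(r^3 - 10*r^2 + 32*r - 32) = (r - 8)/(r^2 - 6*r + 8)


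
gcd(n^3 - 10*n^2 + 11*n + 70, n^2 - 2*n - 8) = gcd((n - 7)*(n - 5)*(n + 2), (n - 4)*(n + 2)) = n + 2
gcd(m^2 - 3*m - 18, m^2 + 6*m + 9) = m + 3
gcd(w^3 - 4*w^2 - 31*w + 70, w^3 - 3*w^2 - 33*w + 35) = w^2 - 2*w - 35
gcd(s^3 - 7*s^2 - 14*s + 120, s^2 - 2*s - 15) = s - 5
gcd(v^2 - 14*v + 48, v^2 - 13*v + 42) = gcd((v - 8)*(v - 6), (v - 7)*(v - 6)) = v - 6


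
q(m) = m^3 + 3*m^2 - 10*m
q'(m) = 3*m^2 + 6*m - 10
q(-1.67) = 20.41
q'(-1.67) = -11.65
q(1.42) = -5.29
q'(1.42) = 4.57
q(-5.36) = -14.20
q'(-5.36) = 44.03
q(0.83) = -5.66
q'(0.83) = -2.95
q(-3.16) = 30.00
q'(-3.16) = 1.00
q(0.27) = -2.46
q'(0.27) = -8.16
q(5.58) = 211.35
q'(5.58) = 116.89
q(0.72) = -5.27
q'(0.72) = -4.12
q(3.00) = 24.00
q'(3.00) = 35.00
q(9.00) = 882.00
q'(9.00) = 287.00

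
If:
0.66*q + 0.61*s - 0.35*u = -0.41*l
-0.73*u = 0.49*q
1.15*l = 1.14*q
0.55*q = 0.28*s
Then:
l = 0.00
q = 0.00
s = 0.00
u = 0.00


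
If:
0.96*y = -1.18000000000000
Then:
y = -1.23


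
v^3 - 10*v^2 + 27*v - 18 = (v - 6)*(v - 3)*(v - 1)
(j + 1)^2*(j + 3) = j^3 + 5*j^2 + 7*j + 3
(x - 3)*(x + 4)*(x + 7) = x^3 + 8*x^2 - 5*x - 84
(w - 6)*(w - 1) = w^2 - 7*w + 6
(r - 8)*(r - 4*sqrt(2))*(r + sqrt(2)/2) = r^3 - 8*r^2 - 7*sqrt(2)*r^2/2 - 4*r + 28*sqrt(2)*r + 32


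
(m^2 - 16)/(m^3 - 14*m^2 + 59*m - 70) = (m^2 - 16)/(m^3 - 14*m^2 + 59*m - 70)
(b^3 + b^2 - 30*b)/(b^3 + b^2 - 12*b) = (b^2 + b - 30)/(b^2 + b - 12)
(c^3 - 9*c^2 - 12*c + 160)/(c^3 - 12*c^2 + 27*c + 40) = (c + 4)/(c + 1)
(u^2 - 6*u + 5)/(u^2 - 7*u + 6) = (u - 5)/(u - 6)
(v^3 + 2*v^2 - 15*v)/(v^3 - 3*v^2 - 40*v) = (v - 3)/(v - 8)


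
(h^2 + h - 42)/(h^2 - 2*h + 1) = (h^2 + h - 42)/(h^2 - 2*h + 1)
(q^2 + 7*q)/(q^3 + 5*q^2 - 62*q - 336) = q/(q^2 - 2*q - 48)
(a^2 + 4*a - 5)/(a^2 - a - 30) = (a - 1)/(a - 6)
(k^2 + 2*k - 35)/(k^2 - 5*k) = (k + 7)/k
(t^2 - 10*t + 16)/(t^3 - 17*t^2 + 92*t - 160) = (t - 2)/(t^2 - 9*t + 20)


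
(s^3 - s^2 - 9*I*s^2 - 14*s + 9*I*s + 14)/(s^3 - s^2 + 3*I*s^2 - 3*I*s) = (s^2 - 9*I*s - 14)/(s*(s + 3*I))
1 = 1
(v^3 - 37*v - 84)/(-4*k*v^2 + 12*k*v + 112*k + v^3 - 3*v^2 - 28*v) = (v + 3)/(-4*k + v)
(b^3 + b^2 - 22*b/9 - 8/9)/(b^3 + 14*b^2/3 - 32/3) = (b + 1/3)/(b + 4)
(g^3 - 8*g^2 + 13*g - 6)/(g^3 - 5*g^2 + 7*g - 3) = (g - 6)/(g - 3)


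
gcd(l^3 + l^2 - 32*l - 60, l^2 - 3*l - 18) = l - 6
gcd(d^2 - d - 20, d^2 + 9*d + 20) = d + 4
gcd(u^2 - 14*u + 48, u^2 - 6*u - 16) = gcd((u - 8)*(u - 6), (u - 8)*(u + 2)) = u - 8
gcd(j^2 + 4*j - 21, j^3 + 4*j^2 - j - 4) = 1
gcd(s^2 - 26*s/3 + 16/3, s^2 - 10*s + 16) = s - 8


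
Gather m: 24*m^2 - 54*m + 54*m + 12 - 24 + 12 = 24*m^2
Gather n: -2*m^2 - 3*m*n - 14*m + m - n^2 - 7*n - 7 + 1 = -2*m^2 - 13*m - n^2 + n*(-3*m - 7) - 6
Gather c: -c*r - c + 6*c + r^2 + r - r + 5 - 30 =c*(5 - r) + r^2 - 25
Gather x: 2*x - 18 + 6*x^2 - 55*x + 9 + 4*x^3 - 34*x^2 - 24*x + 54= 4*x^3 - 28*x^2 - 77*x + 45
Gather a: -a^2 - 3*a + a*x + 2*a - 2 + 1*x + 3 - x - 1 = -a^2 + a*(x - 1)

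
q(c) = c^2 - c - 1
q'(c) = 2*c - 1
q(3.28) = 6.48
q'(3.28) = 5.56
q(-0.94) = 0.82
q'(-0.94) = -2.88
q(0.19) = -1.15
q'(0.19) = -0.62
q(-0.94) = 0.82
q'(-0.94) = -2.88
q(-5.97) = 40.61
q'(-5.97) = -12.94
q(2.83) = 4.18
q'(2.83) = 4.66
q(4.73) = 16.64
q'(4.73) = 8.46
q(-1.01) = 1.03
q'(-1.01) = -3.02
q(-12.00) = 155.00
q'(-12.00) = -25.00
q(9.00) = 71.00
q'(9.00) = 17.00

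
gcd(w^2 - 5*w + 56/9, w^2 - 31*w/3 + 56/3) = w - 7/3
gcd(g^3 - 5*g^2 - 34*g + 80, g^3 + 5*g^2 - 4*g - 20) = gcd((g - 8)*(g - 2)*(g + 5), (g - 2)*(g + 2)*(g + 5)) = g^2 + 3*g - 10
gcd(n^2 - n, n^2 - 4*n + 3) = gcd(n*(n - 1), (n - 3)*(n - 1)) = n - 1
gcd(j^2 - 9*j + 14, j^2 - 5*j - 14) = j - 7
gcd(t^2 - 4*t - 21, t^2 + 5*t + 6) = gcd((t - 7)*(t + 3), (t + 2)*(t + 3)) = t + 3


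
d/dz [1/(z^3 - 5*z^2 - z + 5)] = (-3*z^2 + 10*z + 1)/(z^3 - 5*z^2 - z + 5)^2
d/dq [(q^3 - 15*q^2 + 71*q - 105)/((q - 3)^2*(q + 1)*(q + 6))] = (-q^4 + 24*q^3 - 72*q^2 - 316*q + 741)/(q^6 + 8*q^5 - 14*q^4 - 156*q^3 + 81*q^2 + 540*q + 324)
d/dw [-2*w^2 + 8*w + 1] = 8 - 4*w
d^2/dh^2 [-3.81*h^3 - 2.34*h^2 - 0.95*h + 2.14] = -22.86*h - 4.68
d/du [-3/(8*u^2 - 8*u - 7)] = 24*(2*u - 1)/(-8*u^2 + 8*u + 7)^2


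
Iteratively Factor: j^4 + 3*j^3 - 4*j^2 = (j)*(j^3 + 3*j^2 - 4*j) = j*(j - 1)*(j^2 + 4*j) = j*(j - 1)*(j + 4)*(j)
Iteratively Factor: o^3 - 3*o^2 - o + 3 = (o - 1)*(o^2 - 2*o - 3) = (o - 1)*(o + 1)*(o - 3)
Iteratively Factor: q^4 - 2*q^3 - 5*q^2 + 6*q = (q - 3)*(q^3 + q^2 - 2*q) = q*(q - 3)*(q^2 + q - 2) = q*(q - 3)*(q + 2)*(q - 1)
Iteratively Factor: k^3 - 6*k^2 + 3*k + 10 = (k - 5)*(k^2 - k - 2) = (k - 5)*(k - 2)*(k + 1)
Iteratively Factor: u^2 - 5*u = (u - 5)*(u)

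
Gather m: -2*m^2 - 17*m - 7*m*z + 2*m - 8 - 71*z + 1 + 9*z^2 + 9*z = -2*m^2 + m*(-7*z - 15) + 9*z^2 - 62*z - 7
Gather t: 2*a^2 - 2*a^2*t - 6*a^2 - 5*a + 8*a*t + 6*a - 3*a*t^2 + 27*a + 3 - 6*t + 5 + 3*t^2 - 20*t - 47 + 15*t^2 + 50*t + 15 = -4*a^2 + 28*a + t^2*(18 - 3*a) + t*(-2*a^2 + 8*a + 24) - 24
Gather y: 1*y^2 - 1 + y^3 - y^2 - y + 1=y^3 - y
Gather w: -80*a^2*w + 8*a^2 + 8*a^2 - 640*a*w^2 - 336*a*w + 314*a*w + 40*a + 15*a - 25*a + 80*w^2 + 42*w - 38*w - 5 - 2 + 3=16*a^2 + 30*a + w^2*(80 - 640*a) + w*(-80*a^2 - 22*a + 4) - 4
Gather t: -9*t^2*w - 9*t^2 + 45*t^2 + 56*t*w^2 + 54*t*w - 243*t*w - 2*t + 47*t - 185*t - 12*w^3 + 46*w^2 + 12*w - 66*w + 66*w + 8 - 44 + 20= t^2*(36 - 9*w) + t*(56*w^2 - 189*w - 140) - 12*w^3 + 46*w^2 + 12*w - 16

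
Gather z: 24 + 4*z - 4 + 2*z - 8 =6*z + 12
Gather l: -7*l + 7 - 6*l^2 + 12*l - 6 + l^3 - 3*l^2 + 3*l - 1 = l^3 - 9*l^2 + 8*l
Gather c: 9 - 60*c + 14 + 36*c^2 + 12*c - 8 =36*c^2 - 48*c + 15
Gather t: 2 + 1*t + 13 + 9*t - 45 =10*t - 30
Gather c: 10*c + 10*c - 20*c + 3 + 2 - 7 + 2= 0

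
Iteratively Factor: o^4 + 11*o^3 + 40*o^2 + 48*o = (o)*(o^3 + 11*o^2 + 40*o + 48) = o*(o + 4)*(o^2 + 7*o + 12) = o*(o + 3)*(o + 4)*(o + 4)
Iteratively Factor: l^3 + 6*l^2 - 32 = (l + 4)*(l^2 + 2*l - 8) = (l - 2)*(l + 4)*(l + 4)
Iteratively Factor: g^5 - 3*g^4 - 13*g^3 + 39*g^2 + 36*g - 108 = (g + 2)*(g^4 - 5*g^3 - 3*g^2 + 45*g - 54) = (g - 2)*(g + 2)*(g^3 - 3*g^2 - 9*g + 27) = (g - 2)*(g + 2)*(g + 3)*(g^2 - 6*g + 9) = (g - 3)*(g - 2)*(g + 2)*(g + 3)*(g - 3)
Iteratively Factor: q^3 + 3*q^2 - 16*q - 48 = (q + 3)*(q^2 - 16) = (q + 3)*(q + 4)*(q - 4)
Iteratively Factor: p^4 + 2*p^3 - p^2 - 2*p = (p + 2)*(p^3 - p) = (p - 1)*(p + 2)*(p^2 + p) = (p - 1)*(p + 1)*(p + 2)*(p)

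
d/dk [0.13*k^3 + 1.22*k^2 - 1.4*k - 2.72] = 0.39*k^2 + 2.44*k - 1.4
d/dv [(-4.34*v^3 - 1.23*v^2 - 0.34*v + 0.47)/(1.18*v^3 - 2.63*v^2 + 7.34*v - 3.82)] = (1.77635683940025e-15*v^5 + 12.8656*v^4 - 62.9088*v^3 + 38.1502*v^2 + 11.8694*v - 2.151)/(1.3924*v^6 - 6.2068*v^5 + 24.2393*v^4 - 47.6236*v^3 + 73.9688*v^2 - 56.0776*v + 14.5924)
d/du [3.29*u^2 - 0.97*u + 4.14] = 6.58*u - 0.97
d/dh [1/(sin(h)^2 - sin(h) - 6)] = (1 - 2*sin(h))*cos(h)/(sin(h) + cos(h)^2 + 5)^2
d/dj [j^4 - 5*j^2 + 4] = 4*j^3 - 10*j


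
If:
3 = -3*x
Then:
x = -1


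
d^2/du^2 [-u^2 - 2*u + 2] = -2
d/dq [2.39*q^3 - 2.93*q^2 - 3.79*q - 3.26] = 7.17*q^2 - 5.86*q - 3.79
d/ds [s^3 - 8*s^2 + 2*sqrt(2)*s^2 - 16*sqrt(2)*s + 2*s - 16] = 3*s^2 - 16*s + 4*sqrt(2)*s - 16*sqrt(2) + 2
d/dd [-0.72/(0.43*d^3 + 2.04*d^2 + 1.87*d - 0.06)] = (0.9288*d^2 + 2.9376*d + 1.3464)/(0.43*d^3 + 2.04*d^2 + 1.87*d - 0.06)^2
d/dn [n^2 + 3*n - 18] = 2*n + 3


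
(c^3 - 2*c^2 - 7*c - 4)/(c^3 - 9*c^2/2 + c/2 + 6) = 2*(c + 1)/(2*c - 3)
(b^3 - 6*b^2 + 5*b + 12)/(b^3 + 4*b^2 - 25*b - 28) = (b - 3)/(b + 7)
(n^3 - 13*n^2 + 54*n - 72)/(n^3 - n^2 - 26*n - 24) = (n^2 - 7*n + 12)/(n^2 + 5*n + 4)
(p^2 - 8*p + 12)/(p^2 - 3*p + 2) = (p - 6)/(p - 1)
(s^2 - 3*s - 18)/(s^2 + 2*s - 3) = (s - 6)/(s - 1)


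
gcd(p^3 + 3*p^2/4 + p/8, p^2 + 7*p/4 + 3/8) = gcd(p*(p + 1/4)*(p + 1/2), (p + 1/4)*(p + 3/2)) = p + 1/4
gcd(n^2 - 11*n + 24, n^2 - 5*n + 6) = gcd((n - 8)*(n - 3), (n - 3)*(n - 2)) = n - 3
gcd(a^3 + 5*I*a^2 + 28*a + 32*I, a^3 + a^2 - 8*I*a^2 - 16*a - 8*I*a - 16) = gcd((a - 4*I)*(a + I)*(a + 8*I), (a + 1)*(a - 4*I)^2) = a - 4*I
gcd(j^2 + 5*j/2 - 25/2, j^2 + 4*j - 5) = j + 5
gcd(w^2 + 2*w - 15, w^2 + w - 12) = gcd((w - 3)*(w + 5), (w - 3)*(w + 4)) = w - 3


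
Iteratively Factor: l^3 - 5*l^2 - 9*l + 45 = (l - 5)*(l^2 - 9) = (l - 5)*(l - 3)*(l + 3)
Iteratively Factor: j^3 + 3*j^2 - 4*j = (j)*(j^2 + 3*j - 4) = j*(j - 1)*(j + 4)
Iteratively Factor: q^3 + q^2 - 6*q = (q)*(q^2 + q - 6) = q*(q + 3)*(q - 2)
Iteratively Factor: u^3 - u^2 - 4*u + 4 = (u - 2)*(u^2 + u - 2) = (u - 2)*(u + 2)*(u - 1)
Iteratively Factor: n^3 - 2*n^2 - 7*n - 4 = (n + 1)*(n^2 - 3*n - 4) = (n - 4)*(n + 1)*(n + 1)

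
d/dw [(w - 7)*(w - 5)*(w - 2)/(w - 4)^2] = (w^3 - 12*w^2 + 53*w - 96)/(w^3 - 12*w^2 + 48*w - 64)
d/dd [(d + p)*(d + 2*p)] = 2*d + 3*p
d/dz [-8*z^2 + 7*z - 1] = 7 - 16*z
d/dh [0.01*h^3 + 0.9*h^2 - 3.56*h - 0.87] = 0.03*h^2 + 1.8*h - 3.56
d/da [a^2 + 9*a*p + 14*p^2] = 2*a + 9*p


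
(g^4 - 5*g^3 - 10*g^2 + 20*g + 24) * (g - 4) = g^5 - 9*g^4 + 10*g^3 + 60*g^2 - 56*g - 96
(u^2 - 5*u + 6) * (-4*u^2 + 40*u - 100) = -4*u^4 + 60*u^3 - 324*u^2 + 740*u - 600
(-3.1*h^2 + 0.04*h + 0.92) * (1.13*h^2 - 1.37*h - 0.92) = -3.503*h^4 + 4.2922*h^3 + 3.8368*h^2 - 1.2972*h - 0.8464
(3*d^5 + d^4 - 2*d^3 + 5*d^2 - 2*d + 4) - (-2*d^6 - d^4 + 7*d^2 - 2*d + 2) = 2*d^6 + 3*d^5 + 2*d^4 - 2*d^3 - 2*d^2 + 2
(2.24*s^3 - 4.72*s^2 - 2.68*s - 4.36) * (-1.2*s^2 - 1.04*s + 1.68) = -2.688*s^5 + 3.3344*s^4 + 11.888*s^3 + 0.0896000000000017*s^2 + 0.0320000000000009*s - 7.3248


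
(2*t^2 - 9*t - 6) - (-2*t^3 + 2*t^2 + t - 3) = 2*t^3 - 10*t - 3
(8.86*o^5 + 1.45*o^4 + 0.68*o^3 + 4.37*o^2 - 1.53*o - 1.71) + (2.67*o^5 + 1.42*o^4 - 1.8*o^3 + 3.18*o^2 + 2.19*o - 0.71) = 11.53*o^5 + 2.87*o^4 - 1.12*o^3 + 7.55*o^2 + 0.66*o - 2.42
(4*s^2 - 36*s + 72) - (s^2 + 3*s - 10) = 3*s^2 - 39*s + 82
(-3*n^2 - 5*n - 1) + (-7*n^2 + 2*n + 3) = -10*n^2 - 3*n + 2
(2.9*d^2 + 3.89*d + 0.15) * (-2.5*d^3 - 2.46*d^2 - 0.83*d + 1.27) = -7.25*d^5 - 16.859*d^4 - 12.3514*d^3 + 0.0853000000000002*d^2 + 4.8158*d + 0.1905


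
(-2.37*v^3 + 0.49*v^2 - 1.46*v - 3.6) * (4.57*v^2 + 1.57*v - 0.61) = -10.8309*v^5 - 1.4816*v^4 - 4.4572*v^3 - 19.0431*v^2 - 4.7614*v + 2.196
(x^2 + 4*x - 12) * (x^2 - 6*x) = x^4 - 2*x^3 - 36*x^2 + 72*x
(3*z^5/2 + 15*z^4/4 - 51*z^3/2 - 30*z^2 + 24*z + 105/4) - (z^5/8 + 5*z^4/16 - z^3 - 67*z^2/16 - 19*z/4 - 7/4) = 11*z^5/8 + 55*z^4/16 - 49*z^3/2 - 413*z^2/16 + 115*z/4 + 28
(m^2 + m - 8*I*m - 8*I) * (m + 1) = m^3 + 2*m^2 - 8*I*m^2 + m - 16*I*m - 8*I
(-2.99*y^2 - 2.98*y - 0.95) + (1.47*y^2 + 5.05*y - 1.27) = -1.52*y^2 + 2.07*y - 2.22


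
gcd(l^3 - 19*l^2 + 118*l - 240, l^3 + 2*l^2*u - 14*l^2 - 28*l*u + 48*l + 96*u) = l^2 - 14*l + 48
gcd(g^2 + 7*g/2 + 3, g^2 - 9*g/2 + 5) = 1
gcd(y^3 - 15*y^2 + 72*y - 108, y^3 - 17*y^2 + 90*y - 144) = y^2 - 9*y + 18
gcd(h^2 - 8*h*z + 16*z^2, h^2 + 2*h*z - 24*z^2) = -h + 4*z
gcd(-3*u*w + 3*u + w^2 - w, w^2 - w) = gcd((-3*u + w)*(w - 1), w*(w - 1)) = w - 1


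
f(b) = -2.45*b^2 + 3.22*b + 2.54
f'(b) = 3.22 - 4.9*b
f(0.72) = 3.59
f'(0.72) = -0.31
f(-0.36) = 1.06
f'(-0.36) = 4.98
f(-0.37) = 1.01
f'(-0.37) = 5.03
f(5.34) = -50.13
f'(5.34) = -22.95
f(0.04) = 2.66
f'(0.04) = 3.02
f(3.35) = -14.17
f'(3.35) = -13.20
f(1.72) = 0.83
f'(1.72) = -5.21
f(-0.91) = -2.42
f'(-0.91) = 7.68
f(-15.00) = -597.01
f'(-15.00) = 76.72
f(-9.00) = -224.89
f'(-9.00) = 47.32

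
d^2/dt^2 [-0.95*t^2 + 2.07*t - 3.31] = -1.90000000000000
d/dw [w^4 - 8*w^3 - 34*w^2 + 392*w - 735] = 4*w^3 - 24*w^2 - 68*w + 392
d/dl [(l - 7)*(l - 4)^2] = 3*(l - 6)*(l - 4)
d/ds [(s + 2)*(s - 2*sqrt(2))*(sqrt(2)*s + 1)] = 3*sqrt(2)*s^2 - 6*s + 4*sqrt(2)*s - 6 - 2*sqrt(2)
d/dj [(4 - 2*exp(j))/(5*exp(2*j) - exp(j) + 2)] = 10*(exp(j) - 4)*exp(2*j)/(25*exp(4*j) - 10*exp(3*j) + 21*exp(2*j) - 4*exp(j) + 4)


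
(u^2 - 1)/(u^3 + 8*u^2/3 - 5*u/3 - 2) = 3*(u + 1)/(3*u^2 + 11*u + 6)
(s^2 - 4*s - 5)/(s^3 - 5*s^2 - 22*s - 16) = (s - 5)/(s^2 - 6*s - 16)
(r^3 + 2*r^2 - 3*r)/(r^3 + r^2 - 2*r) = (r + 3)/(r + 2)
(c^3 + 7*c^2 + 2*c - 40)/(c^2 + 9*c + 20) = c - 2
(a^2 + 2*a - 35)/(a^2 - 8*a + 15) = (a + 7)/(a - 3)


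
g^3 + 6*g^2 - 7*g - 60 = (g - 3)*(g + 4)*(g + 5)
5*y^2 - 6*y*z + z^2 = (-5*y + z)*(-y + z)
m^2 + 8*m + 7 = (m + 1)*(m + 7)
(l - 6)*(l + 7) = l^2 + l - 42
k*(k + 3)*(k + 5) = k^3 + 8*k^2 + 15*k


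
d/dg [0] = 0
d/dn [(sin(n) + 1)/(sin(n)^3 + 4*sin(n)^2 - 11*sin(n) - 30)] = -(2*sin(n)^3 + 7*sin(n)^2 + 8*sin(n) + 19)*cos(n)/(sin(n)^3 + 4*sin(n)^2 - 11*sin(n) - 30)^2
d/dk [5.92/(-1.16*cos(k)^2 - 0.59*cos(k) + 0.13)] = -(13.7344*cos(k) + 3.4928)*sin(k)/(1.16*cos(k)^2 + 0.59*cos(k) - 0.13)^2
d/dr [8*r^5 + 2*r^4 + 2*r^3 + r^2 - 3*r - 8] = 40*r^4 + 8*r^3 + 6*r^2 + 2*r - 3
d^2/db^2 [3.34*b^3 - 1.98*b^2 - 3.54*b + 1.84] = 20.04*b - 3.96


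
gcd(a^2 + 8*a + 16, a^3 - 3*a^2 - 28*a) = a + 4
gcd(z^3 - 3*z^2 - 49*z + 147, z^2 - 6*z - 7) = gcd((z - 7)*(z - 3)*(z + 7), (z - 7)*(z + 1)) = z - 7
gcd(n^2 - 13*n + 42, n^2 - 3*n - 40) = 1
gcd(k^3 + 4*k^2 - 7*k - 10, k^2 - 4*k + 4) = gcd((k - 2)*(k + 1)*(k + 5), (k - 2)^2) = k - 2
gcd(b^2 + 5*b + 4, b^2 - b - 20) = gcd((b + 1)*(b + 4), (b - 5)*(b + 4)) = b + 4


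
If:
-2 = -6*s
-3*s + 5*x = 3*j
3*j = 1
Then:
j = 1/3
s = 1/3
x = 2/5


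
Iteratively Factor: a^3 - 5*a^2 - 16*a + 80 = (a - 4)*(a^2 - a - 20) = (a - 4)*(a + 4)*(a - 5)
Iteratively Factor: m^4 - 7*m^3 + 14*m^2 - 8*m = (m - 2)*(m^3 - 5*m^2 + 4*m) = (m - 2)*(m - 1)*(m^2 - 4*m) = (m - 4)*(m - 2)*(m - 1)*(m)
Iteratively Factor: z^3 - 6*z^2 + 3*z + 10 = (z - 2)*(z^2 - 4*z - 5) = (z - 2)*(z + 1)*(z - 5)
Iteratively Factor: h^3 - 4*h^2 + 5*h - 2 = (h - 1)*(h^2 - 3*h + 2) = (h - 1)^2*(h - 2)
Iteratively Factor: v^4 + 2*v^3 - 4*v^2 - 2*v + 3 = (v - 1)*(v^3 + 3*v^2 - v - 3) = (v - 1)^2*(v^2 + 4*v + 3) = (v - 1)^2*(v + 3)*(v + 1)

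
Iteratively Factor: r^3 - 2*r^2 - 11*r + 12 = (r + 3)*(r^2 - 5*r + 4) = (r - 1)*(r + 3)*(r - 4)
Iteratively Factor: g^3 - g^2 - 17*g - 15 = (g + 3)*(g^2 - 4*g - 5) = (g - 5)*(g + 3)*(g + 1)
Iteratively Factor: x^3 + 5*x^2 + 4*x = (x + 1)*(x^2 + 4*x) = x*(x + 1)*(x + 4)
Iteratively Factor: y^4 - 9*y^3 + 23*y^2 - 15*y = (y)*(y^3 - 9*y^2 + 23*y - 15) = y*(y - 5)*(y^2 - 4*y + 3) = y*(y - 5)*(y - 1)*(y - 3)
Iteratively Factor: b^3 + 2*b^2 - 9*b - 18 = (b + 2)*(b^2 - 9) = (b - 3)*(b + 2)*(b + 3)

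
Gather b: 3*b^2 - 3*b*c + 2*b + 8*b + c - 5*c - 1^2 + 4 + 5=3*b^2 + b*(10 - 3*c) - 4*c + 8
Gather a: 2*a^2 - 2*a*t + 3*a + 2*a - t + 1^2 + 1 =2*a^2 + a*(5 - 2*t) - t + 2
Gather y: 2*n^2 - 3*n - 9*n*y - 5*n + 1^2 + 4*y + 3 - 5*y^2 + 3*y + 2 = 2*n^2 - 8*n - 5*y^2 + y*(7 - 9*n) + 6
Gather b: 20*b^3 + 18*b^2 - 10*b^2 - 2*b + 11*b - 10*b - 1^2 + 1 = 20*b^3 + 8*b^2 - b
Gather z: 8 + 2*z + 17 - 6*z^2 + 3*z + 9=-6*z^2 + 5*z + 34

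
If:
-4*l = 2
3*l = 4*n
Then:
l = -1/2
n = -3/8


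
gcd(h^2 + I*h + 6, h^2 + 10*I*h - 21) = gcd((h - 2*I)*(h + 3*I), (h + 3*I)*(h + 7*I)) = h + 3*I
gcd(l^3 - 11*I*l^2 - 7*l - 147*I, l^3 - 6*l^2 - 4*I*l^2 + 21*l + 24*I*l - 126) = l^2 - 4*I*l + 21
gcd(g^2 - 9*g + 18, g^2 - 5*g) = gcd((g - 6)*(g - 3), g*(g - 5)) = 1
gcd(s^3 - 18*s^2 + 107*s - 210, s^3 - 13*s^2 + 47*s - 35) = s^2 - 12*s + 35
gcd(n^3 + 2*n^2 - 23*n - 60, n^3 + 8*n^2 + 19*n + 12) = n^2 + 7*n + 12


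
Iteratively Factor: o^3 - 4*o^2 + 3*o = (o - 3)*(o^2 - o) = o*(o - 3)*(o - 1)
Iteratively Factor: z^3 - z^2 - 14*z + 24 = (z + 4)*(z^2 - 5*z + 6) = (z - 2)*(z + 4)*(z - 3)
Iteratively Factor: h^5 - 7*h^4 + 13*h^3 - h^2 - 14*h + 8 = (h - 1)*(h^4 - 6*h^3 + 7*h^2 + 6*h - 8) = (h - 2)*(h - 1)*(h^3 - 4*h^2 - h + 4) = (h - 2)*(h - 1)*(h + 1)*(h^2 - 5*h + 4) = (h - 4)*(h - 2)*(h - 1)*(h + 1)*(h - 1)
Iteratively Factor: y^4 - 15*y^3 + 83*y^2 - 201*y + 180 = (y - 4)*(y^3 - 11*y^2 + 39*y - 45) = (y - 4)*(y - 3)*(y^2 - 8*y + 15) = (y - 4)*(y - 3)^2*(y - 5)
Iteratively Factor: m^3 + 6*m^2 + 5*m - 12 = (m - 1)*(m^2 + 7*m + 12) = (m - 1)*(m + 4)*(m + 3)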